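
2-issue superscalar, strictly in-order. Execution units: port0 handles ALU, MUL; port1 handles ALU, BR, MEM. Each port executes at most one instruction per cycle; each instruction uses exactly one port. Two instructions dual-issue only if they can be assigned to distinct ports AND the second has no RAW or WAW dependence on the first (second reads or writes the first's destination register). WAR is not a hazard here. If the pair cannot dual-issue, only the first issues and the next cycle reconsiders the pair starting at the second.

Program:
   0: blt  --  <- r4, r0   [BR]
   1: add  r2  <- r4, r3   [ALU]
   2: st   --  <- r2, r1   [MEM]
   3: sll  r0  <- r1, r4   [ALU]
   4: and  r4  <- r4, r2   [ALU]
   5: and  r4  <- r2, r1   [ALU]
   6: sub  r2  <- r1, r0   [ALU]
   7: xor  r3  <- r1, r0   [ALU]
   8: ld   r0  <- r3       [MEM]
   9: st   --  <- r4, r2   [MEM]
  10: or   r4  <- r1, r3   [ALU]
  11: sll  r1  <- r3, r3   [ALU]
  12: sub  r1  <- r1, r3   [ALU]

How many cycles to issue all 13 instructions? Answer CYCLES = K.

CYCLES = 9

#0 head=0: blt.BR;add.ALU i0/i1 2-wide
#1 head=2: st.MEM;sll.ALU i2/i3 2-wide
#2 head=4: and.ALU i4 WAW r4
#3 head=5: and.ALU;sub.ALU i5/i6 2-wide
#4 head=7: xor.ALU i7 RAW r3
#5 head=8: ld.MEM i8 no-port MEM/MEM
#6 head=9: st.MEM;or.ALU i9/i10 2-wide
#7 head=11: sll.ALU i11 RAW+WAW r1
#8 head=12: sub.ALU i12 tail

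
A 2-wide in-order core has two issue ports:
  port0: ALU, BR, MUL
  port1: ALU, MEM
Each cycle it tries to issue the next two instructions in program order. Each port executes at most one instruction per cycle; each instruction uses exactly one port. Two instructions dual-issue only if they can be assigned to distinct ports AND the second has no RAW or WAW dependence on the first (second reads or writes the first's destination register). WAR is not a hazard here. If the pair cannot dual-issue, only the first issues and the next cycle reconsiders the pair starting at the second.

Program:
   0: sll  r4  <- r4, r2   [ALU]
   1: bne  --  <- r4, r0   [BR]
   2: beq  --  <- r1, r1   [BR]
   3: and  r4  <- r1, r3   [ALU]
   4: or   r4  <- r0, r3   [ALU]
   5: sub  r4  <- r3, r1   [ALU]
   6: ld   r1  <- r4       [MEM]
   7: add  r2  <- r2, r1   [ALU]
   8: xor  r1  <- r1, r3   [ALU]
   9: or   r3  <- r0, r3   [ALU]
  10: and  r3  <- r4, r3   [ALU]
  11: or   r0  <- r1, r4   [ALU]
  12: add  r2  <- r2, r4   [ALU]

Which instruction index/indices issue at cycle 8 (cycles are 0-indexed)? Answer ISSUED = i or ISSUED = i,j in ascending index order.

c0: i0 sll.ALU  RAW r4
c1: i1 bne.BR  no-port BR/BR
c2: i2&i3 beq.BR+and.ALU  dual
c3: i4 or.ALU  WAW r4
c4: i5 sub.ALU  RAW r4
c5: i6 ld.MEM  RAW r1
c6: i7&i8 add.ALU+xor.ALU  dual
c7: i9 or.ALU  RAW+WAW r3
c8: i10&i11 and.ALU+or.ALU  dual
c9: i12 add.ALU  tail

ISSUED = 10,11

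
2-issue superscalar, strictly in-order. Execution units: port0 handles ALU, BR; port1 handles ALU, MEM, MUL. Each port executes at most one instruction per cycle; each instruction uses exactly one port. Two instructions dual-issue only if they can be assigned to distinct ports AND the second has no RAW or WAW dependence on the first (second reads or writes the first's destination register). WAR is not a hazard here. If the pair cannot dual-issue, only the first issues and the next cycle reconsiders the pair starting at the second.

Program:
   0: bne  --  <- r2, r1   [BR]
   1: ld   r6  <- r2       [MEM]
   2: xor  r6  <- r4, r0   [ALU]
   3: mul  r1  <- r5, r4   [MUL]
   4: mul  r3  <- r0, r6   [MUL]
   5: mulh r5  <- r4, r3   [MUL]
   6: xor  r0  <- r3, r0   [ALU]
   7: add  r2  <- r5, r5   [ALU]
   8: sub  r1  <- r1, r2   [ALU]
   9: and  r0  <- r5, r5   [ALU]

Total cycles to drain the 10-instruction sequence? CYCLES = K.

0. bne.BR ld.MEM @i0,i1  | pair
1. xor.ALU mul.MUL @i2,i3  | pair
2. mul.MUL @i4  | no-port MUL/MUL
3. mulh.MUL xor.ALU @i5,i6  | pair
4. add.ALU @i7  | RAW r2
5. sub.ALU and.ALU @i8,i9  | pair

CYCLES = 6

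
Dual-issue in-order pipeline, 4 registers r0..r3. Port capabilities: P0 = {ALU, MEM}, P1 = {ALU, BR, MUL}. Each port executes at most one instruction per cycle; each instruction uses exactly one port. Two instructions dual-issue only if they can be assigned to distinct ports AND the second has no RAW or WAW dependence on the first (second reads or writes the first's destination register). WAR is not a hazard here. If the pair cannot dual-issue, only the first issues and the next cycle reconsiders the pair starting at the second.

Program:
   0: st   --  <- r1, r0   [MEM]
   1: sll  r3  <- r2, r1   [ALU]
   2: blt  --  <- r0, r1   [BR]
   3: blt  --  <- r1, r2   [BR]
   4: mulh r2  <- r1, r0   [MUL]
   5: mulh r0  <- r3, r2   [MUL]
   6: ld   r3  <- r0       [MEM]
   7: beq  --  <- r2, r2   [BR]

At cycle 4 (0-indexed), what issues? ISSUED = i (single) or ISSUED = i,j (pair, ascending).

c0: i0/i1 st.MEM+sll.ALU  dual
c1: i2 blt.BR  no-port BR/BR
c2: i3 blt.BR  no-port BR/MUL
c3: i4 mulh.MUL  no-port MUL/MUL
c4: i5 mulh.MUL  RAW r0
c5: i6/i7 ld.MEM+beq.BR  dual

ISSUED = 5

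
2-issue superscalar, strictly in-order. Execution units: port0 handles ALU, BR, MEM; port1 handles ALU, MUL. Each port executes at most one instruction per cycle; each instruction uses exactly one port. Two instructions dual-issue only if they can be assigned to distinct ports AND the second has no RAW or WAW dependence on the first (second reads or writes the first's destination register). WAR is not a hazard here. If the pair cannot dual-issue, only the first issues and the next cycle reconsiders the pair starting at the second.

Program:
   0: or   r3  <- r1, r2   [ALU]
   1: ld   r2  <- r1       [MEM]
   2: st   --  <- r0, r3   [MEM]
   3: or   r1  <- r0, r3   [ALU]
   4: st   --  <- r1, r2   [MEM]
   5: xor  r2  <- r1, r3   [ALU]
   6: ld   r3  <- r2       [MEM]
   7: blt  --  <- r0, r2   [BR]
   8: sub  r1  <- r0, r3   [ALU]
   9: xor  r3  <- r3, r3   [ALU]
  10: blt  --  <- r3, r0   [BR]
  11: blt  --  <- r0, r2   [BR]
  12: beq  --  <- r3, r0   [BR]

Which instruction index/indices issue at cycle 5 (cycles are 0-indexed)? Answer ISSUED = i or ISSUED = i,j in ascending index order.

ISSUED = 9

t=0 i0/i1:or.ALU;ld.MEM ; pair
t=1 i2/i3:st.MEM;or.ALU ; pair
t=2 i4/i5:st.MEM;xor.ALU ; pair
t=3 i6:ld.MEM ; no-port MEM/BR
t=4 i7/i8:blt.BR;sub.ALU ; pair
t=5 i9:xor.ALU ; RAW r3
t=6 i10:blt.BR ; no-port BR/BR
t=7 i11:blt.BR ; no-port BR/BR
t=8 i12:beq.BR ; tail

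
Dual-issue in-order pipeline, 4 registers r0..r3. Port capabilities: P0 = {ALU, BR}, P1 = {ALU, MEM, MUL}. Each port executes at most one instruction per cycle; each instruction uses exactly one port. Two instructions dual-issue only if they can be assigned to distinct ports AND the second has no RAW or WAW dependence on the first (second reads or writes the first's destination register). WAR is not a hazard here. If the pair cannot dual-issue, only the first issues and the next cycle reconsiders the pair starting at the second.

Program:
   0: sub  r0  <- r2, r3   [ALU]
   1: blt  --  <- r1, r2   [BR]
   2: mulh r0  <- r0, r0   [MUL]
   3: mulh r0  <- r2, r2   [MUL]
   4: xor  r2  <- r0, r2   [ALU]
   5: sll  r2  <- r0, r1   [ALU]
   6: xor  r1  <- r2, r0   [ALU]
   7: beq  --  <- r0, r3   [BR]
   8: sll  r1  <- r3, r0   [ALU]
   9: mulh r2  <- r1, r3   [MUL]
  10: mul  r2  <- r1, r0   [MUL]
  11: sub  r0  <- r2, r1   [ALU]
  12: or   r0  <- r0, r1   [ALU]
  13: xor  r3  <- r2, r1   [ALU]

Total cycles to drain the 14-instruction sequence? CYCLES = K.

CYCLES = 11

t=0 i0,i1:sub;blt ; 2-wide
t=1 i2:mulh ; no-port MUL/MUL
t=2 i3:mulh ; RAW r0
t=3 i4:xor ; WAW r2
t=4 i5:sll ; RAW r2
t=5 i6,i7:xor;beq ; 2-wide
t=6 i8:sll ; RAW r1
t=7 i9:mulh ; no-port MUL/MUL
t=8 i10:mul ; RAW r2
t=9 i11:sub ; RAW+WAW r0
t=10 i12,i13:or;xor ; 2-wide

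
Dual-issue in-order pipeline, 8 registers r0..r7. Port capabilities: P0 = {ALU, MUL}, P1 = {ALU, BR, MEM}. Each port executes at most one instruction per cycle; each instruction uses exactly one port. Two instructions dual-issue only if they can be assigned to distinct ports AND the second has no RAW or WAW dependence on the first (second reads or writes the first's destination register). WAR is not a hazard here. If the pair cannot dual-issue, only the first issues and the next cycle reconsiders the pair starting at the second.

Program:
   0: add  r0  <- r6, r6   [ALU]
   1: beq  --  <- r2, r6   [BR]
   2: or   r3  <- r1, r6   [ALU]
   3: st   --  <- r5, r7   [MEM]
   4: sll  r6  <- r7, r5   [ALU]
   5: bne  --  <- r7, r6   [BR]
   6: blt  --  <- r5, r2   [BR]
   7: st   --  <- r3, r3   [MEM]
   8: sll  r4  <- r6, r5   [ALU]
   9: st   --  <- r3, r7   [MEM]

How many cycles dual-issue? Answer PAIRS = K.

0. add+beq @i0&i1  | 2-wide
1. or+st @i2&i3  | 2-wide
2. sll @i4  | RAW r6
3. bne @i5  | no-port BR/BR
4. blt @i6  | no-port BR/MEM
5. st+sll @i7&i8  | 2-wide
6. st @i9  | tail

PAIRS = 3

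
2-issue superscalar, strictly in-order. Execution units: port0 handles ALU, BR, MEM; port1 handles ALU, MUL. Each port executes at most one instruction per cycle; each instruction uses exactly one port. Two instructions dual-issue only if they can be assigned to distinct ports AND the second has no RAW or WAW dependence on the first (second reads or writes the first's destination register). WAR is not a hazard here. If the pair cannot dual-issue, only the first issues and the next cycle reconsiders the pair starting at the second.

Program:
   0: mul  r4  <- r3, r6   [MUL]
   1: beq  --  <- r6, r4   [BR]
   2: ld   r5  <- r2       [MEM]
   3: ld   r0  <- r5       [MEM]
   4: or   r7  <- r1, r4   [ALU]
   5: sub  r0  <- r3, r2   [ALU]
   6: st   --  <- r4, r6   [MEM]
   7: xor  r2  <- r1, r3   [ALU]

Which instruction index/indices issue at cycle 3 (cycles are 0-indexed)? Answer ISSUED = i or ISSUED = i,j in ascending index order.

[0] i0  mul  -- RAW r4
[1] i1  beq  -- no-port BR/MEM
[2] i2  ld  -- no-port MEM/MEM
[3] i3,i4  ld/or  -- 2-wide
[4] i5,i6  sub/st  -- 2-wide
[5] i7  xor  -- tail

ISSUED = 3,4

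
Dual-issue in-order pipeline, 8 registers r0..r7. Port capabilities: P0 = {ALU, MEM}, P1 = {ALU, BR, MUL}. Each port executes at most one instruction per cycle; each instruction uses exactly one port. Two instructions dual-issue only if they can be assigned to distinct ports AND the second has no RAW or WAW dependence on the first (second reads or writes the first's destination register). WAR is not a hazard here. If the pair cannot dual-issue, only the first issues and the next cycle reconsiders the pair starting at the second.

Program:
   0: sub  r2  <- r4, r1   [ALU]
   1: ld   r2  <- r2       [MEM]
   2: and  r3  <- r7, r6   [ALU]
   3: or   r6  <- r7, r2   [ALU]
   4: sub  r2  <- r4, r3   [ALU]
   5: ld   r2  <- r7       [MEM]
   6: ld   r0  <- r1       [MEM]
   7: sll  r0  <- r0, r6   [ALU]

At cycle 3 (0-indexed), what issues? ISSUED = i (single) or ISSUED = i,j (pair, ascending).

ISSUED = 5

[0] i0  sub.ALU  -- RAW+WAW r2
[1] i1,i2  ld.MEM;and.ALU  -- pair
[2] i3,i4  or.ALU;sub.ALU  -- pair
[3] i5  ld.MEM  -- no-port MEM/MEM
[4] i6  ld.MEM  -- RAW+WAW r0
[5] i7  sll.ALU  -- tail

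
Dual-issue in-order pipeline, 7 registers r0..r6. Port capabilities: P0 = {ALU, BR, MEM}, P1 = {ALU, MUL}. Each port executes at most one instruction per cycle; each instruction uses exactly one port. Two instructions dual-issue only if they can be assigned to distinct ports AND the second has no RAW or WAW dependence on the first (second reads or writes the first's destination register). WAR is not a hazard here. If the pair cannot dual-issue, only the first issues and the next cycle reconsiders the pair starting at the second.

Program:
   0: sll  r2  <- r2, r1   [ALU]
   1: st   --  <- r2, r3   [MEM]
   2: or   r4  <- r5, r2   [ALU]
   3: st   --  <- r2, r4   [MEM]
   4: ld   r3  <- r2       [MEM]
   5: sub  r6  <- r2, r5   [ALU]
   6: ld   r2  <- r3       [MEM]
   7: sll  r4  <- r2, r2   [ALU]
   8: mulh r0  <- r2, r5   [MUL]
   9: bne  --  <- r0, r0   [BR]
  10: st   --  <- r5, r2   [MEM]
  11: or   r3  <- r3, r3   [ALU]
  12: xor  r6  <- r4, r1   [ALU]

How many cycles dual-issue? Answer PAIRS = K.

PAIRS = 4

  cy0 -> i0 (sll.ALU) RAW r2
  cy1 -> i1,i2 (st.MEM;or.ALU) pair
  cy2 -> i3 (st.MEM) no-port MEM/MEM
  cy3 -> i4,i5 (ld.MEM;sub.ALU) pair
  cy4 -> i6 (ld.MEM) RAW r2
  cy5 -> i7,i8 (sll.ALU;mulh.MUL) pair
  cy6 -> i9 (bne.BR) no-port BR/MEM
  cy7 -> i10,i11 (st.MEM;or.ALU) pair
  cy8 -> i12 (xor.ALU) tail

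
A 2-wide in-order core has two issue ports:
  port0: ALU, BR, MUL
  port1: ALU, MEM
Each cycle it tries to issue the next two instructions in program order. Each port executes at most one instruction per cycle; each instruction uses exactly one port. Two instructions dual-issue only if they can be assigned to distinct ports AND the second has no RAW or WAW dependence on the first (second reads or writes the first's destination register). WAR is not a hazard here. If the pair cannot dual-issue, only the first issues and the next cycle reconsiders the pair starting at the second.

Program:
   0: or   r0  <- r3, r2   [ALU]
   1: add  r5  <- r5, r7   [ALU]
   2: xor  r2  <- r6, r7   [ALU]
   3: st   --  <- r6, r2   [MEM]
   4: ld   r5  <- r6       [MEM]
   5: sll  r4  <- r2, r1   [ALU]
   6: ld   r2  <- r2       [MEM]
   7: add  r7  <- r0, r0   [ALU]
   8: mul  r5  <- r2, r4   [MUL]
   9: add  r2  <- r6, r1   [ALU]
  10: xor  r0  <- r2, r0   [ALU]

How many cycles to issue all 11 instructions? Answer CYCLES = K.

CYCLES = 7

t=0 i0&i1:or add ; pair
t=1 i2:xor ; RAW r2
t=2 i3:st ; no-port MEM/MEM
t=3 i4&i5:ld sll ; pair
t=4 i6&i7:ld add ; pair
t=5 i8&i9:mul add ; pair
t=6 i10:xor ; tail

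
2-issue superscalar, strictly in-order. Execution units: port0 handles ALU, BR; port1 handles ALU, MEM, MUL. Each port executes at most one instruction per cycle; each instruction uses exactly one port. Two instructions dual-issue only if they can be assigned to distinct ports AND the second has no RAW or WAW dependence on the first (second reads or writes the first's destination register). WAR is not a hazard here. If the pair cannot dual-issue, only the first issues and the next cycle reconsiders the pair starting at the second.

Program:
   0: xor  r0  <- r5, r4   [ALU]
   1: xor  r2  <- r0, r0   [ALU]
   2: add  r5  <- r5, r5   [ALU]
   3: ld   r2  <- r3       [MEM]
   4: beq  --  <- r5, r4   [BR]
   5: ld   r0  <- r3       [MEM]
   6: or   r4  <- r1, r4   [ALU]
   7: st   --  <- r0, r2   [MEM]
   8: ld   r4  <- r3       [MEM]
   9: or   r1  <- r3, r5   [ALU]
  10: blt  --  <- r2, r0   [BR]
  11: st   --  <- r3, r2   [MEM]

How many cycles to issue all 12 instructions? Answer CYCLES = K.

c0: i0 xor  RAW r0
c1: i1,i2 xor;add  2-wide
c2: i3,i4 ld;beq  2-wide
c3: i5,i6 ld;or  2-wide
c4: i7 st  no-port MEM/MEM
c5: i8,i9 ld;or  2-wide
c6: i10,i11 blt;st  2-wide

CYCLES = 7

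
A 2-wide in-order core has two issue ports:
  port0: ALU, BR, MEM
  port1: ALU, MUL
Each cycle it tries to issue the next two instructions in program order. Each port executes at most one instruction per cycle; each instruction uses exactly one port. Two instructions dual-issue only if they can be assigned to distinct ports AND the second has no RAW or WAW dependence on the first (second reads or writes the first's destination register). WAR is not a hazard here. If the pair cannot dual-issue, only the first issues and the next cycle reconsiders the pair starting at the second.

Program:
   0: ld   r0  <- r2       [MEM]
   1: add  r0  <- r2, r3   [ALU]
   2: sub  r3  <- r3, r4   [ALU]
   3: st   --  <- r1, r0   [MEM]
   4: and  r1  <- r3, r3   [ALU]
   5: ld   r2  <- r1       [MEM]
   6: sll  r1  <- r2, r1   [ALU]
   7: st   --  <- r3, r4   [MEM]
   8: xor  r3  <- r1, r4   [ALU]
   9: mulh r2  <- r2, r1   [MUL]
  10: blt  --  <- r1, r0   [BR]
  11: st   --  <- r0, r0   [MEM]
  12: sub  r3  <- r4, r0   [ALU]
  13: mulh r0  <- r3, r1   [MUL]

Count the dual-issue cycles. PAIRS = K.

#0 head=0: ld.MEM i0 WAW r0
#1 head=1: add.ALU+sub.ALU i1&i2 2-wide
#2 head=3: st.MEM+and.ALU i3&i4 2-wide
#3 head=5: ld.MEM i5 RAW r2
#4 head=6: sll.ALU+st.MEM i6&i7 2-wide
#5 head=8: xor.ALU+mulh.MUL i8&i9 2-wide
#6 head=10: blt.BR i10 no-port BR/MEM
#7 head=11: st.MEM+sub.ALU i11&i12 2-wide
#8 head=13: mulh.MUL i13 tail

PAIRS = 5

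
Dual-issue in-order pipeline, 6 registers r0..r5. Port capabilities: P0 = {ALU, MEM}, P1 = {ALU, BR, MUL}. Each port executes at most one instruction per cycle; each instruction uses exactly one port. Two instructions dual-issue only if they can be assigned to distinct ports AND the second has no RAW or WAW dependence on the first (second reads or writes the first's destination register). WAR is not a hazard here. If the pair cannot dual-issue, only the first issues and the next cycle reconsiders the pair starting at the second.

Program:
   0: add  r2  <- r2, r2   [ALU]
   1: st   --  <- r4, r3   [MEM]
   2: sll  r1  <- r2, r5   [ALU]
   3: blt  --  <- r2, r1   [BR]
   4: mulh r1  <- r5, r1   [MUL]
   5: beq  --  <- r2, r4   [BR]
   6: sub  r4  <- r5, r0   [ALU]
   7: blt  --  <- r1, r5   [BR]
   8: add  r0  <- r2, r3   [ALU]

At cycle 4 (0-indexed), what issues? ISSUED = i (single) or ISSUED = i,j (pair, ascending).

0. add.ALU+st.MEM @i0&i1  | dual
1. sll.ALU @i2  | RAW r1
2. blt.BR @i3  | no-port BR/MUL
3. mulh.MUL @i4  | no-port MUL/BR
4. beq.BR+sub.ALU @i5&i6  | dual
5. blt.BR+add.ALU @i7&i8  | dual

ISSUED = 5,6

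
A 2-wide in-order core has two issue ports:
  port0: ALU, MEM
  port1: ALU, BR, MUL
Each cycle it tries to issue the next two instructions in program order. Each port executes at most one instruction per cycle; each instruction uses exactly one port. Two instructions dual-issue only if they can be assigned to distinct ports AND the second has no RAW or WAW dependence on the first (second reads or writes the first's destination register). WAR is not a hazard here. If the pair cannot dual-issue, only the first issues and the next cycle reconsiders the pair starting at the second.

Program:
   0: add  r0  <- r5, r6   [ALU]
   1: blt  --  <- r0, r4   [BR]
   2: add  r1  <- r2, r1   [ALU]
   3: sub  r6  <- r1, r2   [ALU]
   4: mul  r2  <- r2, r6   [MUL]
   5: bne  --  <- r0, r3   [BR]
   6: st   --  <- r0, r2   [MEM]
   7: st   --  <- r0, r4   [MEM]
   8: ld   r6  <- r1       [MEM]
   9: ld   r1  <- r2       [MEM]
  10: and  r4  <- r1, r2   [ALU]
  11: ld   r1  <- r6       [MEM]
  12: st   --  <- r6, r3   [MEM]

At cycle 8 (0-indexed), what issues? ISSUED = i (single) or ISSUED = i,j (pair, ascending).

ISSUED = 10,11

  cy0 -> i0 (add.ALU) RAW r0
  cy1 -> i1&i2 (blt.BR add.ALU) 2-wide
  cy2 -> i3 (sub.ALU) RAW r6
  cy3 -> i4 (mul.MUL) no-port MUL/BR
  cy4 -> i5&i6 (bne.BR st.MEM) 2-wide
  cy5 -> i7 (st.MEM) no-port MEM/MEM
  cy6 -> i8 (ld.MEM) no-port MEM/MEM
  cy7 -> i9 (ld.MEM) RAW r1
  cy8 -> i10&i11 (and.ALU ld.MEM) 2-wide
  cy9 -> i12 (st.MEM) tail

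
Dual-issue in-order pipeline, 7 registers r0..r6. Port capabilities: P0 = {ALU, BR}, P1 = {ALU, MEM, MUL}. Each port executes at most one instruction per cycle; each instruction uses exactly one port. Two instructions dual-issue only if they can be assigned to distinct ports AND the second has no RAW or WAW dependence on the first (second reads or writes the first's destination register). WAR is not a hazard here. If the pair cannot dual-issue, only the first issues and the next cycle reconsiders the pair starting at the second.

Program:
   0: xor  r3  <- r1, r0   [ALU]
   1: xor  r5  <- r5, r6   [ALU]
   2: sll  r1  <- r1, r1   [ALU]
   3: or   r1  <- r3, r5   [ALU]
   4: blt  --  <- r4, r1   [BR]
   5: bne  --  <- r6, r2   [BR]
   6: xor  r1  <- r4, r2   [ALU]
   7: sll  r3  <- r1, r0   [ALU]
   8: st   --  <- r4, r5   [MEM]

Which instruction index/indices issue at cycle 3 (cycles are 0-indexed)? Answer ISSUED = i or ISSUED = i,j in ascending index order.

ISSUED = 4

c0: i0+i1 xor/xor  2-wide
c1: i2 sll  WAW r1
c2: i3 or  RAW r1
c3: i4 blt  no-port BR/BR
c4: i5+i6 bne/xor  2-wide
c5: i7+i8 sll/st  2-wide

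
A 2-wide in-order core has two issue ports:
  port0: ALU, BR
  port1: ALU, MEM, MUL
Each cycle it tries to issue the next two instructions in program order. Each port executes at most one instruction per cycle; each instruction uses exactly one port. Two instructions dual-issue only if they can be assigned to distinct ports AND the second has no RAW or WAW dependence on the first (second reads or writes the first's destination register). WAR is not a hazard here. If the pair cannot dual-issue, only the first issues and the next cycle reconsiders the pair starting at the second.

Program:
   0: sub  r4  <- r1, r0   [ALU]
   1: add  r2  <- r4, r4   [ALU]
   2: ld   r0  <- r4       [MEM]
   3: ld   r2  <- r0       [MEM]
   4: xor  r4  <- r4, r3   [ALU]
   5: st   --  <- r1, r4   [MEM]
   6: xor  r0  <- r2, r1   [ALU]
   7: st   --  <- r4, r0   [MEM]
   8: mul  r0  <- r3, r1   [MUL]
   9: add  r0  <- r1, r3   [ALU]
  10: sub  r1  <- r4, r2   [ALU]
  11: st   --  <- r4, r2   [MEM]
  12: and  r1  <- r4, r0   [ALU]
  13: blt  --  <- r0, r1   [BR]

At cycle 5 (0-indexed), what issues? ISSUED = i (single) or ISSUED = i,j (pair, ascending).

#0 head=0: sub.ALU i0 RAW r4
#1 head=1: add.ALU/ld.MEM i1+i2 2-wide
#2 head=3: ld.MEM/xor.ALU i3+i4 2-wide
#3 head=5: st.MEM/xor.ALU i5+i6 2-wide
#4 head=7: st.MEM i7 no-port MEM/MUL
#5 head=8: mul.MUL i8 WAW r0
#6 head=9: add.ALU/sub.ALU i9+i10 2-wide
#7 head=11: st.MEM/and.ALU i11+i12 2-wide
#8 head=13: blt.BR i13 tail

ISSUED = 8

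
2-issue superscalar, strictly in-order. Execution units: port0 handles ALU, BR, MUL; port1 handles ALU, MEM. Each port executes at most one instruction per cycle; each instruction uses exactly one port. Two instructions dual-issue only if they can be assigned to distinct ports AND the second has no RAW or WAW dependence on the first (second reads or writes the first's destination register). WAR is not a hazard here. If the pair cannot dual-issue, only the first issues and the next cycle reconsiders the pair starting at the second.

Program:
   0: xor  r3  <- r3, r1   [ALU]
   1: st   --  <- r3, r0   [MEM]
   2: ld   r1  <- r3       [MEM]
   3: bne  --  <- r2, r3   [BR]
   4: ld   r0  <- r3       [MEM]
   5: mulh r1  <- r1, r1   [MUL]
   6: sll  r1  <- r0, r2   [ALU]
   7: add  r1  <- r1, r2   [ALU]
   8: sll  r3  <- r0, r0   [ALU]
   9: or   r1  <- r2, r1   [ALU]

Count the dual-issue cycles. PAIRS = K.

PAIRS = 3

0. xor.ALU @i0  | RAW r3
1. st.MEM @i1  | no-port MEM/MEM
2. ld.MEM/bne.BR @i2&i3  | pair
3. ld.MEM/mulh.MUL @i4&i5  | pair
4. sll.ALU @i6  | RAW+WAW r1
5. add.ALU/sll.ALU @i7&i8  | pair
6. or.ALU @i9  | tail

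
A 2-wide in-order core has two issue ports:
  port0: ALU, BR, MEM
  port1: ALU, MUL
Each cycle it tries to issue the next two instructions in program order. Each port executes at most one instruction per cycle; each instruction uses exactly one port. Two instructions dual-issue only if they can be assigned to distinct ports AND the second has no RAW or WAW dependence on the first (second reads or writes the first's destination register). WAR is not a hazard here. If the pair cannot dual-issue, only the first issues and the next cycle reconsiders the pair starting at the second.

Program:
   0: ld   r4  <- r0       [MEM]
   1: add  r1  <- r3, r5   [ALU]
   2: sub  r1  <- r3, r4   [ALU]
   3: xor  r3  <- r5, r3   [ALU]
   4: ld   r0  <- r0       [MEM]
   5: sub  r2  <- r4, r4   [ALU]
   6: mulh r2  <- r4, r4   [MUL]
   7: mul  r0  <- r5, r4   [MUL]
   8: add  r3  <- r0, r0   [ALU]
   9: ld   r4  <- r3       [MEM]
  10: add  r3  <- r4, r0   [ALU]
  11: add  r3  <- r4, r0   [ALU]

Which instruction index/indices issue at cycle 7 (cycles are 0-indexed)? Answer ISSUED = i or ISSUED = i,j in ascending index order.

ISSUED = 10

#0 head=0: ld.MEM+add.ALU i0&i1 pair
#1 head=2: sub.ALU+xor.ALU i2&i3 pair
#2 head=4: ld.MEM+sub.ALU i4&i5 pair
#3 head=6: mulh.MUL i6 no-port MUL/MUL
#4 head=7: mul.MUL i7 RAW r0
#5 head=8: add.ALU i8 RAW r3
#6 head=9: ld.MEM i9 RAW r4
#7 head=10: add.ALU i10 WAW r3
#8 head=11: add.ALU i11 tail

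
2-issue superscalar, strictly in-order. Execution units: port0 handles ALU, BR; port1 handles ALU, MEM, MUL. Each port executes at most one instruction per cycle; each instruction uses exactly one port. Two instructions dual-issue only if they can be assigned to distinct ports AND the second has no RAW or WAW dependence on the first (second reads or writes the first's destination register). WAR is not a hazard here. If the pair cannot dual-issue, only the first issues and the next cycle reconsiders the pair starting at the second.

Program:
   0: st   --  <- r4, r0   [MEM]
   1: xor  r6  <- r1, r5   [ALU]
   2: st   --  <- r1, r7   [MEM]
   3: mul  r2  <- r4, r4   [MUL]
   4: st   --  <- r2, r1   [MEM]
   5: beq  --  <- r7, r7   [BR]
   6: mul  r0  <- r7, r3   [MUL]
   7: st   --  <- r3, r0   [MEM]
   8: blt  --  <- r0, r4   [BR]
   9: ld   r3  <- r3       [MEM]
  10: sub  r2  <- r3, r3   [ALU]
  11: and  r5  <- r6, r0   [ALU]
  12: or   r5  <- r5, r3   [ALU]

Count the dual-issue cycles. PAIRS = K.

PAIRS = 4

#0 head=0: st/xor i0+i1 dual
#1 head=2: st i2 no-port MEM/MUL
#2 head=3: mul i3 no-port MUL/MEM
#3 head=4: st/beq i4+i5 dual
#4 head=6: mul i6 no-port MUL/MEM
#5 head=7: st/blt i7+i8 dual
#6 head=9: ld i9 RAW r3
#7 head=10: sub/and i10+i11 dual
#8 head=12: or i12 tail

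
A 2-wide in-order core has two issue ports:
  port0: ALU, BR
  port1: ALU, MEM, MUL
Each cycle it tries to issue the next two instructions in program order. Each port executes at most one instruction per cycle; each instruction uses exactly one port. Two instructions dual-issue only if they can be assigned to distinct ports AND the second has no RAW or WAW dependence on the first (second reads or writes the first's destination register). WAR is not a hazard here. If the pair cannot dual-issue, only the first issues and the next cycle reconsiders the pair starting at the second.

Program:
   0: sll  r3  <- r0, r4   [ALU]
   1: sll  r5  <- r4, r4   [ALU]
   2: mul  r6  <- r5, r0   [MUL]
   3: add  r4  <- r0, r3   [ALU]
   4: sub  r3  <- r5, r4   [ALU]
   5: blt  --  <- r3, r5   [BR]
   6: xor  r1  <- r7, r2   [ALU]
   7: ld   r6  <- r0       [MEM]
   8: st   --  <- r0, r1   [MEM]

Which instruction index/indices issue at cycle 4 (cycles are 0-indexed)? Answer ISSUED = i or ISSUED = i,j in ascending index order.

ISSUED = 7

0. sll.ALU sll.ALU @i0,i1  | 2-wide
1. mul.MUL add.ALU @i2,i3  | 2-wide
2. sub.ALU @i4  | RAW r3
3. blt.BR xor.ALU @i5,i6  | 2-wide
4. ld.MEM @i7  | no-port MEM/MEM
5. st.MEM @i8  | tail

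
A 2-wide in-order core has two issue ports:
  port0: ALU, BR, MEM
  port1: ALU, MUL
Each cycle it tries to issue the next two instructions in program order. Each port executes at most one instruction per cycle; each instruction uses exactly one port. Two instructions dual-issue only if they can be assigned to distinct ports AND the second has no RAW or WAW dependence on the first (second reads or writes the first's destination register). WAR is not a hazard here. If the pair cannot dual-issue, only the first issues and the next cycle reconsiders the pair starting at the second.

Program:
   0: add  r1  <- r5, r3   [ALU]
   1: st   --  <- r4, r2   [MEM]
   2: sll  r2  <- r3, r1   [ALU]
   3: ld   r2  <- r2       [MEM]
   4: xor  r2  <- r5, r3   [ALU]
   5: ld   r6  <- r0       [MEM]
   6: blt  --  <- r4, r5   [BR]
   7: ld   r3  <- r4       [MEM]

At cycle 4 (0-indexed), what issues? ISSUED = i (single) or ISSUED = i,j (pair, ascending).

[0] i0&i1  add+st  -- 2-wide
[1] i2  sll  -- RAW+WAW r2
[2] i3  ld  -- WAW r2
[3] i4&i5  xor+ld  -- 2-wide
[4] i6  blt  -- no-port BR/MEM
[5] i7  ld  -- tail

ISSUED = 6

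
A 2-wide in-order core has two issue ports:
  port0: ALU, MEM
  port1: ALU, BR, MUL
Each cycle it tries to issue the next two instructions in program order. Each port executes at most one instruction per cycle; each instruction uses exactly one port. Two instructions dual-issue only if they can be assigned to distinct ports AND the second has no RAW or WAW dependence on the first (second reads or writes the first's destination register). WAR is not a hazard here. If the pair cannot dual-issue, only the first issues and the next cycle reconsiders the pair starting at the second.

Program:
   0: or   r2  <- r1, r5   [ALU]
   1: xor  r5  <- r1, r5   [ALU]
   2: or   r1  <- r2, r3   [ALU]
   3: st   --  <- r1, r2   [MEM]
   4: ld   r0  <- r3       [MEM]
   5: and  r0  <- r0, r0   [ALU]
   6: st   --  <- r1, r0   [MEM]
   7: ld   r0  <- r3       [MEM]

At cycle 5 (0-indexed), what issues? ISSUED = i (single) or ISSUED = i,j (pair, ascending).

ISSUED = 6

  cy0 -> i0/i1 (or+xor) dual
  cy1 -> i2 (or) RAW r1
  cy2 -> i3 (st) no-port MEM/MEM
  cy3 -> i4 (ld) RAW+WAW r0
  cy4 -> i5 (and) RAW r0
  cy5 -> i6 (st) no-port MEM/MEM
  cy6 -> i7 (ld) tail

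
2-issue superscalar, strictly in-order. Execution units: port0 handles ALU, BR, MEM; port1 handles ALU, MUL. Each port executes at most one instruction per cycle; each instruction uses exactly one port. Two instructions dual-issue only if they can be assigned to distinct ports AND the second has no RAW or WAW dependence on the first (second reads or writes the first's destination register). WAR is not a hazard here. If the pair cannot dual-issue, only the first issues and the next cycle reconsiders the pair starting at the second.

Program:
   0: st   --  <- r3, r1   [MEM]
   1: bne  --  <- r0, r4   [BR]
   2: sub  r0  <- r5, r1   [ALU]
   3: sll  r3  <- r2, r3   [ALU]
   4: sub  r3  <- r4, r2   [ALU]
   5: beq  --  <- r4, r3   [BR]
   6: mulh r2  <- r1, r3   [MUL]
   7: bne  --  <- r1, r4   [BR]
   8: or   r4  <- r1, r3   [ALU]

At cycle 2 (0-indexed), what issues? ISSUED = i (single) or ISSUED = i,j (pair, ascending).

ISSUED = 3

t=0 i0:st ; no-port MEM/BR
t=1 i1&i2:bne+sub ; pair
t=2 i3:sll ; WAW r3
t=3 i4:sub ; RAW r3
t=4 i5&i6:beq+mulh ; pair
t=5 i7&i8:bne+or ; pair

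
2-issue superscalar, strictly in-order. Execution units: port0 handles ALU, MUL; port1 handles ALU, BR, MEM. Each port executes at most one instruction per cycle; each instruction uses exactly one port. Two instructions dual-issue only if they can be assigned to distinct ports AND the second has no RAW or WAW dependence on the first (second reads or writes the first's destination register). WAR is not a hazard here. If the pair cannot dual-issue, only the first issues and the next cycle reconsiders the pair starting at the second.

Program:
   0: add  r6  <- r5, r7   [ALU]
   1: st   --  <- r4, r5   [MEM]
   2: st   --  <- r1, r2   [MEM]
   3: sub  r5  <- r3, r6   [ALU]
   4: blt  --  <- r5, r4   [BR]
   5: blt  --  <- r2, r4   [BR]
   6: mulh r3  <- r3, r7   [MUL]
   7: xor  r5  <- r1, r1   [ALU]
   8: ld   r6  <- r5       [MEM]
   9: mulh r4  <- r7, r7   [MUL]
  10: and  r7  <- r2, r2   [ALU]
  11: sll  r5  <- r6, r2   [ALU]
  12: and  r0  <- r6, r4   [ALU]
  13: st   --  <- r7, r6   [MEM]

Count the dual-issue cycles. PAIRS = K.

PAIRS = 6

t=0 i0&i1:add;st ; pair
t=1 i2&i3:st;sub ; pair
t=2 i4:blt ; no-port BR/BR
t=3 i5&i6:blt;mulh ; pair
t=4 i7:xor ; RAW r5
t=5 i8&i9:ld;mulh ; pair
t=6 i10&i11:and;sll ; pair
t=7 i12&i13:and;st ; pair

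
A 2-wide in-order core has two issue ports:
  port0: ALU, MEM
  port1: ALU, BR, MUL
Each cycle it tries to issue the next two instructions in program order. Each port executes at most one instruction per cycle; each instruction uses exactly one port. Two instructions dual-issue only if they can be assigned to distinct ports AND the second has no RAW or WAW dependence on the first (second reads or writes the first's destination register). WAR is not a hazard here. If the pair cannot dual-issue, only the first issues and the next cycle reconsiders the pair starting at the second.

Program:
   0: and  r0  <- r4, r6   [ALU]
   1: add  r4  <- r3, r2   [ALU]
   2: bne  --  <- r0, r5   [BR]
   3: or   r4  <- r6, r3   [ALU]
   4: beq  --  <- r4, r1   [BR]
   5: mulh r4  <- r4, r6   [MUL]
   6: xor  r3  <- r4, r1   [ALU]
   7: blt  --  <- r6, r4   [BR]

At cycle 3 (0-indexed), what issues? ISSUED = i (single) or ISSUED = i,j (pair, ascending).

ISSUED = 5

0. and.ALU/add.ALU @i0+i1  | 2-wide
1. bne.BR/or.ALU @i2+i3  | 2-wide
2. beq.BR @i4  | no-port BR/MUL
3. mulh.MUL @i5  | RAW r4
4. xor.ALU/blt.BR @i6+i7  | 2-wide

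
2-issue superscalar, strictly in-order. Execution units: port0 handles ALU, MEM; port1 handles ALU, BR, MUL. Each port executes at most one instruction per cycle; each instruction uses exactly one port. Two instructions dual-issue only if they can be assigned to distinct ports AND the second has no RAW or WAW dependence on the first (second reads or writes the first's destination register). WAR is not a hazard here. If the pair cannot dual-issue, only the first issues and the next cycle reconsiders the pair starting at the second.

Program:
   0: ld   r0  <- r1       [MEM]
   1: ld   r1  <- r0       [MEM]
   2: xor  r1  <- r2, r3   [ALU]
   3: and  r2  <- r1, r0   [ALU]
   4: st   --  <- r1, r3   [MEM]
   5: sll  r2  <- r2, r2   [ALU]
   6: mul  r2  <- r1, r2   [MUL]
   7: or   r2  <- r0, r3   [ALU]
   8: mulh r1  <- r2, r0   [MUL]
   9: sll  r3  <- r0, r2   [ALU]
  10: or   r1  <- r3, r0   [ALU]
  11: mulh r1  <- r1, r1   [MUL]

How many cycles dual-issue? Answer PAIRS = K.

0. ld @i0  | no-port MEM/MEM
1. ld @i1  | WAW r1
2. xor @i2  | RAW r1
3. and;st @i3/i4  | pair
4. sll @i5  | RAW+WAW r2
5. mul @i6  | WAW r2
6. or @i7  | RAW r2
7. mulh;sll @i8/i9  | pair
8. or @i10  | RAW+WAW r1
9. mulh @i11  | tail

PAIRS = 2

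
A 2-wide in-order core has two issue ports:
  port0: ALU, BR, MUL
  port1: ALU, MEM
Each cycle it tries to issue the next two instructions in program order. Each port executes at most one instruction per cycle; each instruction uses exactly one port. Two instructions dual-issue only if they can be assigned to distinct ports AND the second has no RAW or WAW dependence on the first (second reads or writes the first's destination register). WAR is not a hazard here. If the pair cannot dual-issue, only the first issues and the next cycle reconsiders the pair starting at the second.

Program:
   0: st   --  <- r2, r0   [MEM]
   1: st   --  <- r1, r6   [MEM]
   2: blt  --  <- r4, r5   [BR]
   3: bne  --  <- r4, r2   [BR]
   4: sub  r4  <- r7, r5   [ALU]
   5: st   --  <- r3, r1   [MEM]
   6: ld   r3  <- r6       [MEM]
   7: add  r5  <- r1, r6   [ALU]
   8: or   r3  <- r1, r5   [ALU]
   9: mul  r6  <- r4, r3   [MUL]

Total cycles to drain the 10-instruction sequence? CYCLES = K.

t=0 i0:st ; no-port MEM/MEM
t=1 i1+i2:st blt ; pair
t=2 i3+i4:bne sub ; pair
t=3 i5:st ; no-port MEM/MEM
t=4 i6+i7:ld add ; pair
t=5 i8:or ; RAW r3
t=6 i9:mul ; tail

CYCLES = 7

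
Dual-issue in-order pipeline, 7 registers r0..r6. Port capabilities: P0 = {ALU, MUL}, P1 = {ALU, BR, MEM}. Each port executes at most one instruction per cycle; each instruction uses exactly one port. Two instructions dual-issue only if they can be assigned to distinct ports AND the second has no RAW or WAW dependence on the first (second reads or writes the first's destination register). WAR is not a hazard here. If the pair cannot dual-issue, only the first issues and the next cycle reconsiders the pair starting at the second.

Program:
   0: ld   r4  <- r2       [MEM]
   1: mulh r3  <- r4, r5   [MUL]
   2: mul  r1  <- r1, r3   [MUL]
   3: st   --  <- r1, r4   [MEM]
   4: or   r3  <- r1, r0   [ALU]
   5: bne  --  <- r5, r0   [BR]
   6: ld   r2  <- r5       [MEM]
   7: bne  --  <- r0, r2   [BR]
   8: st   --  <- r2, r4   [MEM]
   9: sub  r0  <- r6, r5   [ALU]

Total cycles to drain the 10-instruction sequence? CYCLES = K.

  cy0 -> i0 (ld.MEM) RAW r4
  cy1 -> i1 (mulh.MUL) no-port MUL/MUL
  cy2 -> i2 (mul.MUL) RAW r1
  cy3 -> i3/i4 (st.MEM or.ALU) dual
  cy4 -> i5 (bne.BR) no-port BR/MEM
  cy5 -> i6 (ld.MEM) no-port MEM/BR
  cy6 -> i7 (bne.BR) no-port BR/MEM
  cy7 -> i8/i9 (st.MEM sub.ALU) dual

CYCLES = 8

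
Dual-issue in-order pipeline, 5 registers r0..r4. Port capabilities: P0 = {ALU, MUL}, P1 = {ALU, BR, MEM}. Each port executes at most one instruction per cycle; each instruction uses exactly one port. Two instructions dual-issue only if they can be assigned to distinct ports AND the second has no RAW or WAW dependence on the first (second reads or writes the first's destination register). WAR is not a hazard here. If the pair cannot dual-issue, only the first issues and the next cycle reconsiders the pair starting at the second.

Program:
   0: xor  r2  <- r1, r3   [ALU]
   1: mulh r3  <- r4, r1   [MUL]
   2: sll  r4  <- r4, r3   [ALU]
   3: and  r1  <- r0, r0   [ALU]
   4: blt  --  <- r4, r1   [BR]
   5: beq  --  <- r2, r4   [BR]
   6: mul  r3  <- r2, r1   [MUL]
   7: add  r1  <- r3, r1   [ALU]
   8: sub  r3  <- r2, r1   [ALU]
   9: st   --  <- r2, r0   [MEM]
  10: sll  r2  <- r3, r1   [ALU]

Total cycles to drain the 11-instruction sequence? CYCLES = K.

[0] i0/i1  xor.ALU mulh.MUL  -- pair
[1] i2/i3  sll.ALU and.ALU  -- pair
[2] i4  blt.BR  -- no-port BR/BR
[3] i5/i6  beq.BR mul.MUL  -- pair
[4] i7  add.ALU  -- RAW r1
[5] i8/i9  sub.ALU st.MEM  -- pair
[6] i10  sll.ALU  -- tail

CYCLES = 7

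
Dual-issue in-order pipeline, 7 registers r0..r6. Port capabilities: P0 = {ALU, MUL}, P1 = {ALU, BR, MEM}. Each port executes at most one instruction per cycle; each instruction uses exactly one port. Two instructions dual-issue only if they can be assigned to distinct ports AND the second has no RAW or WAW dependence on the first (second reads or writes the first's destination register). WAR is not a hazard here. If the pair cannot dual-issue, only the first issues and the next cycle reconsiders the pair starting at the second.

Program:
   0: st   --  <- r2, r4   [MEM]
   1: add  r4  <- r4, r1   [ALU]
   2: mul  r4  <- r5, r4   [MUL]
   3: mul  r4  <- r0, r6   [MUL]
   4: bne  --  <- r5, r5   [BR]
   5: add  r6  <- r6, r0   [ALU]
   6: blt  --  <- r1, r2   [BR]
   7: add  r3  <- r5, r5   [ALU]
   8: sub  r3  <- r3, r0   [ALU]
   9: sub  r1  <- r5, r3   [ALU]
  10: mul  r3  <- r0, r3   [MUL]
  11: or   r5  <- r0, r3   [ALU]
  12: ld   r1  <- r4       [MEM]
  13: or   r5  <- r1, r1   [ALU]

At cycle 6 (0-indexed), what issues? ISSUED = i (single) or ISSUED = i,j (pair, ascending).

ISSUED = 9,10

  cy0 -> i0/i1 (st;add) pair
  cy1 -> i2 (mul) no-port MUL/MUL
  cy2 -> i3/i4 (mul;bne) pair
  cy3 -> i5/i6 (add;blt) pair
  cy4 -> i7 (add) RAW+WAW r3
  cy5 -> i8 (sub) RAW r3
  cy6 -> i9/i10 (sub;mul) pair
  cy7 -> i11/i12 (or;ld) pair
  cy8 -> i13 (or) tail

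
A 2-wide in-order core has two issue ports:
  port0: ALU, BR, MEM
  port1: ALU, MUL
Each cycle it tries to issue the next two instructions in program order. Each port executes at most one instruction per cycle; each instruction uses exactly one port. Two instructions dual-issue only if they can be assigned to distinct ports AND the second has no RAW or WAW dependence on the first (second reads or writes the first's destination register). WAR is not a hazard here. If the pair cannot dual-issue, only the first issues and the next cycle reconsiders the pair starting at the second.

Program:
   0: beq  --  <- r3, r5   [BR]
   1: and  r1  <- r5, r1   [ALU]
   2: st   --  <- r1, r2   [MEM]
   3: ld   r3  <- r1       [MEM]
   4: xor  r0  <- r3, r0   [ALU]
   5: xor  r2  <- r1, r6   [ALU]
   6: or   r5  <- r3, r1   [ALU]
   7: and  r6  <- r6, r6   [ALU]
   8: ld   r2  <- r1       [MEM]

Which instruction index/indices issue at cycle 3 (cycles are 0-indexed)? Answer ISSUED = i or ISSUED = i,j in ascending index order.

  cy0 -> i0&i1 (beq/and) pair
  cy1 -> i2 (st) no-port MEM/MEM
  cy2 -> i3 (ld) RAW r3
  cy3 -> i4&i5 (xor/xor) pair
  cy4 -> i6&i7 (or/and) pair
  cy5 -> i8 (ld) tail

ISSUED = 4,5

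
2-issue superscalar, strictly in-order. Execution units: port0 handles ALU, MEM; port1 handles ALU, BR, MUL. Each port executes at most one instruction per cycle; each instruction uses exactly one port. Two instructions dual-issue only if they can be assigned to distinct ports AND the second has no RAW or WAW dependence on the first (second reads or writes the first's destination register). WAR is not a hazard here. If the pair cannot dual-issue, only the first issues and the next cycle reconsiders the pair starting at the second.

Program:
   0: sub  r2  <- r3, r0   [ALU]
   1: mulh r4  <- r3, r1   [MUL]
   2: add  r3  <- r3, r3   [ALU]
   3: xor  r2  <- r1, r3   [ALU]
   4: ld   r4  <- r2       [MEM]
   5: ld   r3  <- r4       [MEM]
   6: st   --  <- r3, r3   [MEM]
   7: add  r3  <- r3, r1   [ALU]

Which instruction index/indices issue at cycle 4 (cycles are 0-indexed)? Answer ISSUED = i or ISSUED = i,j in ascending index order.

ISSUED = 5

[0] i0&i1  sub/mulh  -- pair
[1] i2  add  -- RAW r3
[2] i3  xor  -- RAW r2
[3] i4  ld  -- no-port MEM/MEM
[4] i5  ld  -- no-port MEM/MEM
[5] i6&i7  st/add  -- pair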